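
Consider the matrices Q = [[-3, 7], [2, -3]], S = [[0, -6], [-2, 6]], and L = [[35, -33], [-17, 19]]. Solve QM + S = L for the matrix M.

M = [[0, 2], [5, -3]]

QM = L − S = [[35, -27], [-15, 13]].
Since Q multiplies M on the left, M = Q⁻¹(L − S).
det Q = -5, so Q⁻¹ = [[3/5, 7/5], [2/5, 3/5]].
M = Q⁻¹(L − S) = [[0, 2], [5, -3]].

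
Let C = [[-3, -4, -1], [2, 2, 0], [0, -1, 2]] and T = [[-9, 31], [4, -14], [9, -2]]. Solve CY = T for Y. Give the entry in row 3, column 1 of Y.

4

Left-multiplying both sides by C⁻¹ gives Y = C⁻¹T.
det C = 6; the adjugate gives C⁻¹ = [[2/3, 3/2, 1/3], [-2/3, -1, -1/3], [-1/3, -1/2, 1/3]].
Y = C⁻¹T = [[2/3, 3/2, 1/3], [-2/3, -1, -1/3], [-1/3, -1/2, 1/3]] · [[-9, 31], [4, -14], [9, -2]] = [[3, -1], [-1, -6], [4, -4]].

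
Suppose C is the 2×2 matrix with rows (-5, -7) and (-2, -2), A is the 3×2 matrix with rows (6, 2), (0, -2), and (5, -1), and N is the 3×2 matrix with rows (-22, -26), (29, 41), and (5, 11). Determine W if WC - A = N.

W = [[4, -2], [-5, -2], [0, -5]]

WC = N + A = [[-16, -24], [29, 39], [10, 10]].
Right-multiplying both sides by C⁻¹ gives W = (N + A)C⁻¹.
C has determinant -4; C⁻¹ = [[1/2, -7/4], [-1/2, 5/4]].
W = (N + A)C⁻¹ = [[4, -2], [-5, -2], [0, -5]].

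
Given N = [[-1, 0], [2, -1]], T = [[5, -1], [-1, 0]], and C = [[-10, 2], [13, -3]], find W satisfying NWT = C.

W = [[2, 0], [1, -2]]

Isolating W: multiply by N⁻¹ from the left and T⁻¹ from the right, so W = N⁻¹CT⁻¹.
det N = 1, so N⁻¹ = [[-1, 0], [-2, -1]].
T has determinant -1; T⁻¹ = [[0, -1], [-1, -5]].
N⁻¹C = [[10, -2], [7, -1]].
W = (N⁻¹C)T⁻¹ = [[2, 0], [1, -2]].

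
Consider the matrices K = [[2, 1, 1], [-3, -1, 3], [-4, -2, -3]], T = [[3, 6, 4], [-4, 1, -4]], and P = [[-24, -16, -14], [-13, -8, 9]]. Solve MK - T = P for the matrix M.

MK = P + T = [[-21, -10, -10], [-17, -7, 5]].
K is on the right of M, so right-multiply by K⁻¹: M = (P + T)K⁻¹.
det K = -1, so K⁻¹ = [[-9, -1, -4], [21, 2, 9], [-2, 0, -1]].
M = (P + T)K⁻¹ = [[-1, 1, 4], [-4, 3, 0]].

M = [[-1, 1, 4], [-4, 3, 0]]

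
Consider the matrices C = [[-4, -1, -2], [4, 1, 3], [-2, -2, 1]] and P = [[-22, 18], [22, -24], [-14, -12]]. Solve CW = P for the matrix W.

W = [[5, -3], [2, 6], [0, -6]]

C is on the left of W, so left-multiply by C⁻¹: W = C⁻¹P.
det C = -6, so C⁻¹ = [[-7/6, -5/6, 1/6], [5/3, 4/3, -2/3], [1, 1, 0]].
W = C⁻¹P = [[-7/6, -5/6, 1/6], [5/3, 4/3, -2/3], [1, 1, 0]] · [[-22, 18], [22, -24], [-14, -12]] = [[5, -3], [2, 6], [0, -6]].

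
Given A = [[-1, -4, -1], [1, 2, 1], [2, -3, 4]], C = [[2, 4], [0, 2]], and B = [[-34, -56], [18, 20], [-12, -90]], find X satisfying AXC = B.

X = [[-1, -5], [4, 1], [2, -5]]

Isolating X: multiply by A⁻¹ from the left and C⁻¹ from the right, so X = A⁻¹BC⁻¹.
det A = 4; the adjugate gives A⁻¹ = [[11/4, 19/4, -1/2], [-1/2, -1/2, 0], [-7/4, -11/4, 1/2]].
det C = 4; the adjugate gives C⁻¹ = [[1/2, -1], [0, 1/2]].
A⁻¹B = [[-2, -14], [8, 18], [4, -2]].
X = (A⁻¹B)C⁻¹ = [[-1, -5], [4, 1], [2, -5]].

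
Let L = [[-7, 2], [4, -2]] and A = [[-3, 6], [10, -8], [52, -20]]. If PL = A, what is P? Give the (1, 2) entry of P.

Right-multiplying both sides by L⁻¹ gives P = AL⁻¹.
det L = 6, so L⁻¹ = [[-1/3, -1/3], [-2/3, -7/6]].
P = AL⁻¹ = [[-3, 6], [10, -8], [52, -20]] · [[-1/3, -1/3], [-2/3, -7/6]] = [[-3, -6], [2, 6], [-4, 6]].

-6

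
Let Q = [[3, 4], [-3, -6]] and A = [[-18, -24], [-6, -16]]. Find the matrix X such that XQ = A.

Since Q sits to the right of X, X = AQ⁻¹.
Q has determinant -6; Q⁻¹ = [[1, 2/3], [-1/2, -1/2]].
X = AQ⁻¹ = [[-18, -24], [-6, -16]] · [[1, 2/3], [-1/2, -1/2]] = [[-6, 0], [2, 4]].

X = [[-6, 0], [2, 4]]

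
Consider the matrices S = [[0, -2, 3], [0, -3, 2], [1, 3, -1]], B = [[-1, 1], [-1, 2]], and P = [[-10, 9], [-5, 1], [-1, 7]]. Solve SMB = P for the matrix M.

Isolating M: multiply by S⁻¹ from the left and B⁻¹ from the right, so M = S⁻¹PB⁻¹.
det S = 5; the adjugate gives S⁻¹ = [[-3/5, 7/5, 1], [2/5, -3/5, 0], [3/5, -2/5, 0]].
B has determinant -1; B⁻¹ = [[-2, 1], [-1, 1]].
S⁻¹P = [[-2, 3], [-1, 3], [-4, 5]].
M = (S⁻¹P)B⁻¹ = [[1, 1], [-1, 2], [3, 1]].

M = [[1, 1], [-1, 2], [3, 1]]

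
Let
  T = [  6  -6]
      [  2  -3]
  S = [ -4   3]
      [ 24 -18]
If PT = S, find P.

P = [[-1, 1], [6, -6]]

Right-multiplying both sides by T⁻¹ gives P = ST⁻¹.
det T = -6; the adjugate gives T⁻¹ = [[1/2, -1], [1/3, -1]].
P = ST⁻¹ = [[-4, 3], [24, -18]] · [[1/2, -1], [1/3, -1]] = [[-1, 1], [6, -6]].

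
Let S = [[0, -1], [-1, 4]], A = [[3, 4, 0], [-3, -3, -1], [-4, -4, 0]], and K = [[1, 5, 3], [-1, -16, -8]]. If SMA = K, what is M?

M = [[-1, 4, -3], [-4, 3, -5]]

Isolating M: multiply by S⁻¹ from the left and A⁻¹ from the right, so M = S⁻¹KA⁻¹.
det S = -1, so S⁻¹ = [[-4, -1], [-1, 0]].
det A = 4, so A⁻¹ = [[-1, 0, -1], [1, 0, 3/4], [0, -1, 3/4]].
S⁻¹K = [[-3, -4, -4], [-1, -5, -3]].
M = (S⁻¹K)A⁻¹ = [[-1, 4, -3], [-4, 3, -5]].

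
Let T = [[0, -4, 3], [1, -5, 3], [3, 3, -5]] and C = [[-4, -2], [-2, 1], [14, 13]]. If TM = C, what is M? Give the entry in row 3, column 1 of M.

-4

Since T multiplies M on the left, M = T⁻¹C.
det T = -2, so T⁻¹ = [[-8, 11/2, -3/2], [-7, 9/2, -3/2], [-9, 6, -2]].
M = T⁻¹C = [[-8, 11/2, -3/2], [-7, 9/2, -3/2], [-9, 6, -2]] · [[-4, -2], [-2, 1], [14, 13]] = [[0, 2], [-2, -1], [-4, -2]].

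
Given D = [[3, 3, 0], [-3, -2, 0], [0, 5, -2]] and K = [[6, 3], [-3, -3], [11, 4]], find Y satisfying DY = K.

Y = [[-1, 1], [3, 0], [2, -2]]

Since D multiplies Y on the left, Y = D⁻¹K.
det D = -6; the adjugate gives D⁻¹ = [[-2/3, -1, 0], [1, 1, 0], [5/2, 5/2, -1/2]].
Y = D⁻¹K = [[-2/3, -1, 0], [1, 1, 0], [5/2, 5/2, -1/2]] · [[6, 3], [-3, -3], [11, 4]] = [[-1, 1], [3, 0], [2, -2]].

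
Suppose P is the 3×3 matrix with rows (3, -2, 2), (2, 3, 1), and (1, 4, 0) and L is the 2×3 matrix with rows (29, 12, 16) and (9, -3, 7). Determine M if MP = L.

Right-multiplying both sides by P⁻¹ gives M = LP⁻¹.
det P = -4, so P⁻¹ = [[1, -2, 2], [-1/4, 1/2, -1/4], [-5/4, 7/2, -13/4]].
M = LP⁻¹ = [[29, 12, 16], [9, -3, 7]] · [[1, -2, 2], [-1/4, 1/2, -1/4], [-5/4, 7/2, -13/4]] = [[6, 4, 3], [1, 5, -4]].

M = [[6, 4, 3], [1, 5, -4]]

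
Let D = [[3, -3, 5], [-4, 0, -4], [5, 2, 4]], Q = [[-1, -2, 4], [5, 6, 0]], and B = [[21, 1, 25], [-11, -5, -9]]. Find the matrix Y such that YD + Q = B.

Y = [[1, -1, 3], [3, 5, -1]]

YD = B − Q = [[22, 3, 21], [-16, -11, -9]].
Right-multiplying both sides by D⁻¹ gives Y = (B − Q)D⁻¹.
det D = -4; the adjugate gives D⁻¹ = [[-2, -11/2, -3], [1, 13/4, 2], [2, 21/4, 3]].
Y = (B − Q)D⁻¹ = [[1, -1, 3], [3, 5, -1]].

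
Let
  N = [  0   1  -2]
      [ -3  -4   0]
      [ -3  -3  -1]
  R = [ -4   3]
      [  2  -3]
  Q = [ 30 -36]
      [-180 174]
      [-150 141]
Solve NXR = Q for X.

Isolating X: multiply by N⁻¹ from the left and R⁻¹ from the right, so X = N⁻¹QR⁻¹.
det N = 3, so N⁻¹ = [[4/3, 7/3, -8/3], [-1, -2, 2], [-1, -1, 1]].
det R = 6, so R⁻¹ = [[-1/2, -1/2], [-1/3, -2/3]].
N⁻¹Q = [[20, -18], [30, -30], [0, 3]].
X = (N⁻¹Q)R⁻¹ = [[-4, 2], [-5, 5], [-1, -2]].

X = [[-4, 2], [-5, 5], [-1, -2]]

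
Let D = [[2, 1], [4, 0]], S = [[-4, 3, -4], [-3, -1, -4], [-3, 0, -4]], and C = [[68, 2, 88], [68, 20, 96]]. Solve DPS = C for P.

P = D⁻¹CS⁻¹ (apply D⁻¹ on the left and S⁻¹ on the right).
det D = -4, so D⁻¹ = [[0, 1/4], [1, -1/2]].
S has determinant -4; S⁻¹ = [[-1, -3, 4], [0, -1, 1], [3/4, 9/4, -13/4]].
D⁻¹C = [[17, 5, 24], [34, -8, 40]].
P = (D⁻¹C)S⁻¹ = [[1, -2, -5], [-4, -4, -2]].

P = [[1, -2, -5], [-4, -4, -2]]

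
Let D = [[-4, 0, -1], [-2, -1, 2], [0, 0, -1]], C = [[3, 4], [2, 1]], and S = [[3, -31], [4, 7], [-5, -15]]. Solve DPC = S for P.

P = [[2, -4], [4, -1], [5, -5]]

Left-multiply by D⁻¹ and right-multiply by C⁻¹: P = D⁻¹SC⁻¹.
det D = -4; the adjugate gives D⁻¹ = [[-1/4, 0, 1/4], [1/2, -1, -5/2], [0, 0, -1]].
det C = -5; the adjugate gives C⁻¹ = [[-1/5, 4/5], [2/5, -3/5]].
D⁻¹S = [[-2, 4], [10, 15], [5, 15]].
P = (D⁻¹S)C⁻¹ = [[2, -4], [4, -1], [5, -5]].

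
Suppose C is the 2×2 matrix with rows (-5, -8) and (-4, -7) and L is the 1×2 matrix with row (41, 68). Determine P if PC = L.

C is on the right of P, so right-multiply by C⁻¹: P = LC⁻¹.
det C = 3, so C⁻¹ = [[-7/3, 8/3], [4/3, -5/3]].
P = LC⁻¹ = [[41, 68]] · [[-7/3, 8/3], [4/3, -5/3]] = [[-5, -4]].

P = [[-5, -4]]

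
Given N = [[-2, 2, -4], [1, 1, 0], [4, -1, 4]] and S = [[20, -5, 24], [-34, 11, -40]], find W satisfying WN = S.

W = [[-5, 6, 1], [5, -4, -5]]

Since N sits to the right of W, W = SN⁻¹.
det N = 4; the adjugate gives N⁻¹ = [[1, -1, 1], [-1, 2, -1], [-5/4, 3/2, -1]].
W = SN⁻¹ = [[20, -5, 24], [-34, 11, -40]] · [[1, -1, 1], [-1, 2, -1], [-5/4, 3/2, -1]] = [[-5, 6, 1], [5, -4, -5]].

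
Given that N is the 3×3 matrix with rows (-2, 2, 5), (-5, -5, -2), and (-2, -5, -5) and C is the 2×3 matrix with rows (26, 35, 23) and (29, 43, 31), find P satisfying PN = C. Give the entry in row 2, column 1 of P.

Since N sits to the right of P, P = CN⁻¹.
det N = 3, so N⁻¹ = [[5, -5, 7], [-7, 20/3, -29/3], [5, -14/3, 20/3]].
P = CN⁻¹ = [[26, 35, 23], [29, 43, 31]] · [[5, -5, 7], [-7, 20/3, -29/3], [5, -14/3, 20/3]] = [[0, -4, -3], [-1, -3, -6]].

-1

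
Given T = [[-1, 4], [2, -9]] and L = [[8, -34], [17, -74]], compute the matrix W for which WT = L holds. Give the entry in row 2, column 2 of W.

6

Right-multiplying both sides by T⁻¹ gives W = LT⁻¹.
det T = 1, so T⁻¹ = [[-9, -4], [-2, -1]].
W = LT⁻¹ = [[8, -34], [17, -74]] · [[-9, -4], [-2, -1]] = [[-4, 2], [-5, 6]].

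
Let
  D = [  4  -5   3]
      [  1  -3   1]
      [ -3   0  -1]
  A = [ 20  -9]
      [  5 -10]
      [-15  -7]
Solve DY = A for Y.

Left-multiplying both sides by D⁻¹ gives Y = D⁻¹A.
D has determinant -5; D⁻¹ = [[-3/5, 1, -4/5], [2/5, -1, 1/5], [9/5, -3, 7/5]].
Y = D⁻¹A = [[-3/5, 1, -4/5], [2/5, -1, 1/5], [9/5, -3, 7/5]] · [[20, -9], [5, -10], [-15, -7]] = [[5, 1], [0, 5], [0, 4]].

Y = [[5, 1], [0, 5], [0, 4]]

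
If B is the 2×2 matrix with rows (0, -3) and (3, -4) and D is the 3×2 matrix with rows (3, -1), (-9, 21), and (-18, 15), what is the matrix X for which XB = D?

X = [[-1, 1], [-3, -3], [3, -6]]

Since B sits to the right of X, X = DB⁻¹.
B has determinant 9; B⁻¹ = [[-4/9, 1/3], [-1/3, 0]].
X = DB⁻¹ = [[3, -1], [-9, 21], [-18, 15]] · [[-4/9, 1/3], [-1/3, 0]] = [[-1, 1], [-3, -3], [3, -6]].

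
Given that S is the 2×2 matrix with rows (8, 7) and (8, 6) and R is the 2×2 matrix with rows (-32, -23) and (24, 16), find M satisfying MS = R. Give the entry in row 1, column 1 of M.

S is on the right of M, so right-multiply by S⁻¹: M = RS⁻¹.
det S = -8, so S⁻¹ = [[-3/4, 7/8], [1, -1]].
M = RS⁻¹ = [[-32, -23], [24, 16]] · [[-3/4, 7/8], [1, -1]] = [[1, -5], [-2, 5]].

1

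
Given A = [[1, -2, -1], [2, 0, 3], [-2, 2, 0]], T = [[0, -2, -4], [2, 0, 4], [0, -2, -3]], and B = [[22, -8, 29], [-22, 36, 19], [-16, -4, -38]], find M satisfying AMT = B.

Left-multiply by A⁻¹ and right-multiply by T⁻¹: M = A⁻¹BT⁻¹.
A has determinant 2; A⁻¹ = [[-3, -1, -3], [-3, -1, -5/2], [2, 1, 2]].
det T = 4, so T⁻¹ = [[2, 1/2, -2], [3/2, 0, -2], [-1, 0, 1]].
A⁻¹B = [[4, 0, 8], [-4, -2, -11], [-10, 12, 1]].
M = (A⁻¹B)T⁻¹ = [[0, 2, 0], [0, -2, 1], [-3, -5, -3]].

M = [[0, 2, 0], [0, -2, 1], [-3, -5, -3]]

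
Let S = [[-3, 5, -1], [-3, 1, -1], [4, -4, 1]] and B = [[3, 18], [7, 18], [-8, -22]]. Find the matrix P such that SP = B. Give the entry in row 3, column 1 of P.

Since S multiplies P on the left, P = S⁻¹B.
det S = -4; the adjugate gives S⁻¹ = [[3/4, 1/4, 1], [1/4, -1/4, 0], [-2, -2, -3]].
P = S⁻¹B = [[3/4, 1/4, 1], [1/4, -1/4, 0], [-2, -2, -3]] · [[3, 18], [7, 18], [-8, -22]] = [[-4, -4], [-1, 0], [4, -6]].

4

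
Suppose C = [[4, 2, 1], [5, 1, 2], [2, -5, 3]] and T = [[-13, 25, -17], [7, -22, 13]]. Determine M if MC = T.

Right-multiplying both sides by C⁻¹ gives M = TC⁻¹.
C has determinant 3; C⁻¹ = [[13/3, -11/3, 1], [-11/3, 10/3, -1], [-9, 8, -2]].
M = TC⁻¹ = [[-13, 25, -17], [7, -22, 13]] · [[13/3, -11/3, 1], [-11/3, 10/3, -1], [-9, 8, -2]] = [[5, -5, -4], [-6, 5, 3]].

M = [[5, -5, -4], [-6, 5, 3]]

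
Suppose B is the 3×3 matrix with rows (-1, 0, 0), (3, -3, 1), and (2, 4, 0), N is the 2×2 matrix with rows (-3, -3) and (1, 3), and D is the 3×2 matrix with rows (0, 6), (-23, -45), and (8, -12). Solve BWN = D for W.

W = [[-1, -3], [-1, -1], [4, -5]]

Isolating W: multiply by B⁻¹ from the left and N⁻¹ from the right, so W = B⁻¹DN⁻¹.
B has determinant 4; B⁻¹ = [[-1, 0, 0], [1/2, 0, 1/4], [9/2, 1, 3/4]].
det N = -6, so N⁻¹ = [[-1/2, -1/2], [1/6, 1/2]].
B⁻¹D = [[0, -6], [2, 0], [-17, -27]].
W = (B⁻¹D)N⁻¹ = [[-1, -3], [-1, -1], [4, -5]].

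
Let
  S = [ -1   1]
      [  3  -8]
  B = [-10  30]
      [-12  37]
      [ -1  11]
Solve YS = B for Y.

Y = [[-2, -4], [-3, -5], [-5, -2]]

Since S sits to the right of Y, Y = BS⁻¹.
det S = 5; the adjugate gives S⁻¹ = [[-8/5, -1/5], [-3/5, -1/5]].
Y = BS⁻¹ = [[-10, 30], [-12, 37], [-1, 11]] · [[-8/5, -1/5], [-3/5, -1/5]] = [[-2, -4], [-3, -5], [-5, -2]].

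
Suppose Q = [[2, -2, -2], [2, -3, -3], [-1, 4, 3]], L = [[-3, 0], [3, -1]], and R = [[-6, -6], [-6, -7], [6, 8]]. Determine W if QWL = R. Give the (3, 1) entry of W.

3

W = Q⁻¹RL⁻¹ (apply Q⁻¹ on the left and L⁻¹ on the right).
det Q = 2, so Q⁻¹ = [[3/2, -1, 0], [-3/2, 2, 1], [5/2, -3, -1]].
det L = 3, so L⁻¹ = [[-1/3, 0], [-1, -1]].
Q⁻¹R = [[-3, -2], [3, 3], [-3, -2]].
W = (Q⁻¹R)L⁻¹ = [[3, 2], [-4, -3], [3, 2]].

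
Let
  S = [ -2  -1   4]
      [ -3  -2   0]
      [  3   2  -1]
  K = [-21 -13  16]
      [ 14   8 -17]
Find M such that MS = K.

M = [[3, 1, -4], [-4, -1, 1]]

Right-multiplying both sides by S⁻¹ gives M = KS⁻¹.
det S = -1; the adjugate gives S⁻¹ = [[-2, -7, -8], [3, 10, 12], [0, -1, -1]].
M = KS⁻¹ = [[-21, -13, 16], [14, 8, -17]] · [[-2, -7, -8], [3, 10, 12], [0, -1, -1]] = [[3, 1, -4], [-4, -1, 1]].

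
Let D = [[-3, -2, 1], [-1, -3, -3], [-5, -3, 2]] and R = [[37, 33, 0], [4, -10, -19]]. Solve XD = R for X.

X = [[-6, -4, -3], [2, 5, -3]]

Right-multiplying both sides by D⁻¹ gives X = RD⁻¹.
det D = -1, so D⁻¹ = [[15, -1, -9], [-17, 1, 10], [12, -1, -7]].
X = RD⁻¹ = [[37, 33, 0], [4, -10, -19]] · [[15, -1, -9], [-17, 1, 10], [12, -1, -7]] = [[-6, -4, -3], [2, 5, -3]].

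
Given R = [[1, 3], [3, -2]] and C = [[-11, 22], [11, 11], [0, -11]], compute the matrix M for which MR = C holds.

M = [[4, -5], [5, 2], [-3, 1]]

R is on the right of M, so right-multiply by R⁻¹: M = CR⁻¹.
det R = -11, so R⁻¹ = [[2/11, 3/11], [3/11, -1/11]].
M = CR⁻¹ = [[-11, 22], [11, 11], [0, -11]] · [[2/11, 3/11], [3/11, -1/11]] = [[4, -5], [5, 2], [-3, 1]].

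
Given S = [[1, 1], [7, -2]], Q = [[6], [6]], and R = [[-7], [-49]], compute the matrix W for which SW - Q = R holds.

SW = R + Q = [[-1], [-43]].
Left-multiplying both sides by S⁻¹ gives W = S⁻¹(R + Q).
det S = -9, so S⁻¹ = [[2/9, 1/9], [7/9, -1/9]].
W = S⁻¹(R + Q) = [[-5], [4]].

W = [[-5], [4]]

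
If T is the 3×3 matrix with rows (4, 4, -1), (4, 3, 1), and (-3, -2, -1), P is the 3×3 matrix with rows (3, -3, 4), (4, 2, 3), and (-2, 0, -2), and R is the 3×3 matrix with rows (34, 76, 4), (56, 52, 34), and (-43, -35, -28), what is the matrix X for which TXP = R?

Isolating X: multiply by T⁻¹ from the left and P⁻¹ from the right, so X = T⁻¹RP⁻¹.
det T = -1; the adjugate gives T⁻¹ = [[1, -6, -7], [-1, 7, 8], [-1, 4, 4]].
det P = -2, so P⁻¹ = [[2, 3, 17/2], [-1, -1, -7/2], [-2, -3, -9]].
T⁻¹R = [[-1, 9, -4], [14, 8, 10], [18, -8, 20]].
X = (T⁻¹R)P⁻¹ = [[-3, 0, -4], [0, 4, 1], [4, 2, 1]].

X = [[-3, 0, -4], [0, 4, 1], [4, 2, 1]]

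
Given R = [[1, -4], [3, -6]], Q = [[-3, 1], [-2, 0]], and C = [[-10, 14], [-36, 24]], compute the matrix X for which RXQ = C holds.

X = [[2, 4], [-3, 5]]

Left-multiply by R⁻¹ and right-multiply by Q⁻¹: X = R⁻¹CQ⁻¹.
R has determinant 6; R⁻¹ = [[-1, 2/3], [-1/2, 1/6]].
det Q = 2; the adjugate gives Q⁻¹ = [[0, -1/2], [1, -3/2]].
R⁻¹C = [[-14, 2], [-1, -3]].
X = (R⁻¹C)Q⁻¹ = [[2, 4], [-3, 5]].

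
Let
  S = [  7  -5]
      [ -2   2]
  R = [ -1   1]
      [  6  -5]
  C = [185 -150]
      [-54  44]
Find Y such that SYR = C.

Y = [[5, 5], [2, 0]]

Left-multiply by S⁻¹ and right-multiply by R⁻¹: Y = S⁻¹CR⁻¹.
S has determinant 4; S⁻¹ = [[1/2, 5/4], [1/2, 7/4]].
det R = -1, so R⁻¹ = [[5, 1], [6, 1]].
S⁻¹C = [[25, -20], [-2, 2]].
Y = (S⁻¹C)R⁻¹ = [[5, 5], [2, 0]].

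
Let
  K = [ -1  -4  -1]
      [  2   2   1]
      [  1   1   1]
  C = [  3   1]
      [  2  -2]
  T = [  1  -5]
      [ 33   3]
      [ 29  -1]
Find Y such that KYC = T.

Left-multiply by K⁻¹ and right-multiply by C⁻¹: Y = K⁻¹TC⁻¹.
det K = 3; the adjugate gives K⁻¹ = [[1/3, 1, -2/3], [-1/3, 0, -1/3], [0, -1, 2]].
C has determinant -8; C⁻¹ = [[1/4, 1/8], [1/4, -3/8]].
K⁻¹T = [[14, 2], [-10, 2], [25, -5]].
Y = (K⁻¹T)C⁻¹ = [[4, 1], [-2, -2], [5, 5]].

Y = [[4, 1], [-2, -2], [5, 5]]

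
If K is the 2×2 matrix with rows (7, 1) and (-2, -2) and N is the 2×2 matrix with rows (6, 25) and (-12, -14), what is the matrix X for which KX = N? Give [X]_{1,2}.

3

K is on the left of X, so left-multiply by K⁻¹: X = K⁻¹N.
K has determinant -12; K⁻¹ = [[1/6, 1/12], [-1/6, -7/12]].
X = K⁻¹N = [[1/6, 1/12], [-1/6, -7/12]] · [[6, 25], [-12, -14]] = [[0, 3], [6, 4]].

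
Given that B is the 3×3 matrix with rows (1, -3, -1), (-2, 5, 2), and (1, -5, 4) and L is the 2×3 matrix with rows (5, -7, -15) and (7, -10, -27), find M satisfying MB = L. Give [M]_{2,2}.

-3

Since B sits to the right of M, M = LB⁻¹.
det B = -5; the adjugate gives B⁻¹ = [[-6, -17/5, 1/5], [-2, -1, 0], [-1, -2/5, 1/5]].
M = LB⁻¹ = [[5, -7, -15], [7, -10, -27]] · [[-6, -17/5, 1/5], [-2, -1, 0], [-1, -2/5, 1/5]] = [[-1, -4, -2], [5, -3, -4]].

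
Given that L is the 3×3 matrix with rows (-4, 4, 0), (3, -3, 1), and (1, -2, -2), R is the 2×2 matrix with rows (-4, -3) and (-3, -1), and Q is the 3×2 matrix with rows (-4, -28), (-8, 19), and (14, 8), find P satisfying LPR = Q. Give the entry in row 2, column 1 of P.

0

Isolating P: multiply by L⁻¹ from the left and R⁻¹ from the right, so P = L⁻¹QR⁻¹.
L has determinant -4; L⁻¹ = [[-2, -2, -1], [-7/4, -2, -1], [3/4, 1, 0]].
det R = -5, so R⁻¹ = [[1/5, -3/5], [-3/5, 4/5]].
L⁻¹Q = [[10, 10], [9, 3], [-11, -2]].
P = (L⁻¹Q)R⁻¹ = [[-4, 2], [0, -3], [-1, 5]].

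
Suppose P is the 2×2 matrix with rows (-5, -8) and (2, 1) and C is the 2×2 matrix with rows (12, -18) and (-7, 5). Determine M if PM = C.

Since P multiplies M on the left, M = P⁻¹C.
det P = 11; the adjugate gives P⁻¹ = [[1/11, 8/11], [-2/11, -5/11]].
M = P⁻¹C = [[1/11, 8/11], [-2/11, -5/11]] · [[12, -18], [-7, 5]] = [[-4, 2], [1, 1]].

M = [[-4, 2], [1, 1]]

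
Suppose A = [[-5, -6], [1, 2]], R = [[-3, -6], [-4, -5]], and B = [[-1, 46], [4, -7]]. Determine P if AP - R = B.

AP = B + R = [[-4, 40], [0, -12]].
A is on the left of P, so left-multiply by A⁻¹: P = A⁻¹(B + R).
det A = -4; the adjugate gives A⁻¹ = [[-1/2, -3/2], [1/4, 5/4]].
P = A⁻¹(B + R) = [[2, -2], [-1, -5]].

P = [[2, -2], [-1, -5]]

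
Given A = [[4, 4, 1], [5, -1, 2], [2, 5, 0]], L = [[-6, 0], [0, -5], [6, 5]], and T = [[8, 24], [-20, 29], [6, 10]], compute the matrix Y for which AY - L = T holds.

AY = T + L = [[2, 24], [-20, 24], [12, 15]].
Since A multiplies Y on the left, Y = A⁻¹(T + L).
det A = 3, so A⁻¹ = [[-10/3, 5/3, 3], [4/3, -2/3, -1], [9, -4, -8]].
Y = A⁻¹(T + L) = [[-4, 5], [4, 1], [2, 0]].

Y = [[-4, 5], [4, 1], [2, 0]]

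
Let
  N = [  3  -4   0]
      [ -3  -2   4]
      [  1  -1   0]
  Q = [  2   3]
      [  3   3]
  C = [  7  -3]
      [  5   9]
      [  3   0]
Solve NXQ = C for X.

Left-multiply by N⁻¹ and right-multiply by Q⁻¹: X = N⁻¹CQ⁻¹.
N has determinant -4; N⁻¹ = [[-1, 0, 4], [-1, 0, 3], [-5/4, 1/4, 9/2]].
Q has determinant -3; Q⁻¹ = [[-1, 1], [1, -2/3]].
N⁻¹C = [[5, 3], [2, 3], [6, 6]].
X = (N⁻¹C)Q⁻¹ = [[-2, 3], [1, 0], [0, 2]].

X = [[-2, 3], [1, 0], [0, 2]]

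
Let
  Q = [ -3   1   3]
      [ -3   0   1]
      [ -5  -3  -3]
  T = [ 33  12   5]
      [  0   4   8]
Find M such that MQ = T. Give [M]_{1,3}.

Since Q sits to the right of M, M = TQ⁻¹.
det Q = 4; the adjugate gives Q⁻¹ = [[3/4, -3/2, 1/4], [-7/2, 6, -3/2], [9/4, -7/2, 3/4]].
M = TQ⁻¹ = [[33, 12, 5], [0, 4, 8]] · [[3/4, -3/2, 1/4], [-7/2, 6, -3/2], [9/4, -7/2, 3/4]] = [[-6, 5, -6], [4, -4, 0]].

-6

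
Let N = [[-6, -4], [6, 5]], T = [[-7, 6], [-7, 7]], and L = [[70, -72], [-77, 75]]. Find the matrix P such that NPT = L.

P = [[-3, 4], [4, -3]]

Left-multiply by N⁻¹ and right-multiply by T⁻¹: P = N⁻¹LT⁻¹.
det N = -6; the adjugate gives N⁻¹ = [[-5/6, -2/3], [1, 1]].
det T = -7; the adjugate gives T⁻¹ = [[-1, 6/7], [-1, 1]].
N⁻¹L = [[-7, 10], [-7, 3]].
P = (N⁻¹L)T⁻¹ = [[-3, 4], [4, -3]].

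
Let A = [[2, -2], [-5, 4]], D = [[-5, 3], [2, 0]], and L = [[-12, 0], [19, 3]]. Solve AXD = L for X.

Left-multiply by A⁻¹ and right-multiply by D⁻¹: X = A⁻¹LD⁻¹.
A has determinant -2; A⁻¹ = [[-2, -1], [-5/2, -1]].
det D = -6, so D⁻¹ = [[0, 1/2], [1/3, 5/6]].
A⁻¹L = [[5, -3], [11, -3]].
X = (A⁻¹L)D⁻¹ = [[-1, 0], [-1, 3]].

X = [[-1, 0], [-1, 3]]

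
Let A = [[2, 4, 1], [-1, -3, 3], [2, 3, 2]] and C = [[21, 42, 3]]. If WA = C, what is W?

W = [[6, -3, 3]]

A is on the right of W, so right-multiply by A⁻¹: W = CA⁻¹.
det A = 5; the adjugate gives A⁻¹ = [[-3, -1, 3], [8/5, 2/5, -7/5], [3/5, 2/5, -2/5]].
W = CA⁻¹ = [[21, 42, 3]] · [[-3, -1, 3], [8/5, 2/5, -7/5], [3/5, 2/5, -2/5]] = [[6, -3, 3]].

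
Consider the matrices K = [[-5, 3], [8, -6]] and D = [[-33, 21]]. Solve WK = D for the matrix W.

W = [[5, -1]]

K is on the right of W, so right-multiply by K⁻¹: W = DK⁻¹.
det K = 6; the adjugate gives K⁻¹ = [[-1, -1/2], [-4/3, -5/6]].
W = DK⁻¹ = [[-33, 21]] · [[-1, -1/2], [-4/3, -5/6]] = [[5, -1]].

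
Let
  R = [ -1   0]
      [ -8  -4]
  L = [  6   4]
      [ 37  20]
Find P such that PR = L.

P = [[2, -1], [3, -5]]

R is on the right of P, so right-multiply by R⁻¹: P = LR⁻¹.
R has determinant 4; R⁻¹ = [[-1, 0], [2, -1/4]].
P = LR⁻¹ = [[6, 4], [37, 20]] · [[-1, 0], [2, -1/4]] = [[2, -1], [3, -5]].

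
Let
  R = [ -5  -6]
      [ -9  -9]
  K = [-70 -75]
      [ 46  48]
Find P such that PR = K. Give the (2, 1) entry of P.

-2

Since R sits to the right of P, P = KR⁻¹.
det R = -9, so R⁻¹ = [[1, -2/3], [-1, 5/9]].
P = KR⁻¹ = [[-70, -75], [46, 48]] · [[1, -2/3], [-1, 5/9]] = [[5, 5], [-2, -4]].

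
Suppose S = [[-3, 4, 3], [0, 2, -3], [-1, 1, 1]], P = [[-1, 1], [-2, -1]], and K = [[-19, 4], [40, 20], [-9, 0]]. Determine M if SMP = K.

M = [[-3, -3], [0, -4], [0, 4]]

Isolating M: multiply by S⁻¹ from the left and P⁻¹ from the right, so M = S⁻¹KP⁻¹.
S has determinant 3; S⁻¹ = [[5/3, -1/3, -6], [1, 0, -3], [2/3, -1/3, -2]].
P has determinant 3; P⁻¹ = [[-1/3, -1/3], [2/3, -1/3]].
S⁻¹K = [[9, 0], [8, 4], [-8, -4]].
M = (S⁻¹K)P⁻¹ = [[-3, -3], [0, -4], [0, 4]].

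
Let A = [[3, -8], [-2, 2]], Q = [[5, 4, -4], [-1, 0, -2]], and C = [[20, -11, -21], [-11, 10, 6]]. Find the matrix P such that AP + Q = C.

P = [[5, -5, -3], [0, 0, 1]]

AP = C − Q = [[15, -15, -17], [-10, 10, 8]].
Left-multiplying both sides by A⁻¹ gives P = A⁻¹(C − Q).
det A = -10; the adjugate gives A⁻¹ = [[-1/5, -4/5], [-1/5, -3/10]].
P = A⁻¹(C − Q) = [[5, -5, -3], [0, 0, 1]].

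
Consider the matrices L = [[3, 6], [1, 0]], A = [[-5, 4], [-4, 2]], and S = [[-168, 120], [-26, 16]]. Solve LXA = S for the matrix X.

X = [[2, 4], [3, 0]]

Isolating X: multiply by L⁻¹ from the left and A⁻¹ from the right, so X = L⁻¹SA⁻¹.
det L = -6; the adjugate gives L⁻¹ = [[0, 1], [1/6, -1/2]].
det A = 6; the adjugate gives A⁻¹ = [[1/3, -2/3], [2/3, -5/6]].
L⁻¹S = [[-26, 16], [-15, 12]].
X = (L⁻¹S)A⁻¹ = [[2, 4], [3, 0]].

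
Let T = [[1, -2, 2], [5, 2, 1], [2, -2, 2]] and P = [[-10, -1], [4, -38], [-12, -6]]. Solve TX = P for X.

X = [[-2, -5], [6, -5], [2, -3]]

Left-multiplying both sides by T⁻¹ gives X = T⁻¹P.
det T = -6, so T⁻¹ = [[-1, 0, 1], [4/3, 1/3, -3/2], [7/3, 1/3, -2]].
X = T⁻¹P = [[-1, 0, 1], [4/3, 1/3, -3/2], [7/3, 1/3, -2]] · [[-10, -1], [4, -38], [-12, -6]] = [[-2, -5], [6, -5], [2, -3]].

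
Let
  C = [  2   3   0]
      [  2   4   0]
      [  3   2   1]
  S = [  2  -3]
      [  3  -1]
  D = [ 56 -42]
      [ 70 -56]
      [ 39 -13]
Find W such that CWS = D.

Left-multiply by C⁻¹ and right-multiply by S⁻¹: W = C⁻¹DS⁻¹.
C has determinant 2; C⁻¹ = [[2, -3/2, 0], [-1, 1, 0], [-4, 5/2, 1]].
S has determinant 7; S⁻¹ = [[-1/7, 3/7], [-3/7, 2/7]].
C⁻¹D = [[7, 0], [14, -14], [-10, 15]].
W = (C⁻¹D)S⁻¹ = [[-1, 3], [4, 2], [-5, 0]].

W = [[-1, 3], [4, 2], [-5, 0]]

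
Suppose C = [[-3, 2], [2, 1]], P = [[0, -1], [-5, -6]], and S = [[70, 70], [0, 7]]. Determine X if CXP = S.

X = [[-4, 2], [1, -4]]

X = C⁻¹SP⁻¹ (apply C⁻¹ on the left and P⁻¹ on the right).
det C = -7; the adjugate gives C⁻¹ = [[-1/7, 2/7], [2/7, 3/7]].
det P = -5, so P⁻¹ = [[6/5, -1/5], [-1, 0]].
C⁻¹S = [[-10, -8], [20, 23]].
X = (C⁻¹S)P⁻¹ = [[-4, 2], [1, -4]].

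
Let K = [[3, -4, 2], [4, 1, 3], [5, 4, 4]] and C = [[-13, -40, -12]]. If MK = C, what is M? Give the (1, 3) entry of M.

-3

Right-multiplying both sides by K⁻¹ gives M = CK⁻¹.
K has determinant 2; K⁻¹ = [[-4, 12, -7], [-1/2, 1, -1/2], [11/2, -16, 19/2]].
M = CK⁻¹ = [[-13, -40, -12]] · [[-4, 12, -7], [-1/2, 1, -1/2], [11/2, -16, 19/2]] = [[6, -4, -3]].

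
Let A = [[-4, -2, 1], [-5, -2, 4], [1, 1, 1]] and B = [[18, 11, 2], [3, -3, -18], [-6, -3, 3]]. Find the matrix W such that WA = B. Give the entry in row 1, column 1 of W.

Right-multiplying both sides by A⁻¹ gives W = BA⁻¹.
A has determinant 3; A⁻¹ = [[-2, 1, -2], [3, -5/3, 11/3], [-1, 2/3, -2/3]].
W = BA⁻¹ = [[18, 11, 2], [3, -3, -18], [-6, -3, 3]] · [[-2, 1, -2], [3, -5/3, 11/3], [-1, 2/3, -2/3]] = [[-5, 1, 3], [3, -4, -5], [0, 1, -1]].

-5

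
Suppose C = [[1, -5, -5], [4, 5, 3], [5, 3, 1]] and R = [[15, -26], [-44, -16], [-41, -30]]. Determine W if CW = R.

W = [[-5, -6], [-6, -2], [2, 6]]

Left-multiplying both sides by C⁻¹ gives W = C⁻¹R.
det C = 6; the adjugate gives C⁻¹ = [[-2/3, -5/3, 5/3], [11/6, 13/3, -23/6], [-13/6, -14/3, 25/6]].
W = C⁻¹R = [[-2/3, -5/3, 5/3], [11/6, 13/3, -23/6], [-13/6, -14/3, 25/6]] · [[15, -26], [-44, -16], [-41, -30]] = [[-5, -6], [-6, -2], [2, 6]].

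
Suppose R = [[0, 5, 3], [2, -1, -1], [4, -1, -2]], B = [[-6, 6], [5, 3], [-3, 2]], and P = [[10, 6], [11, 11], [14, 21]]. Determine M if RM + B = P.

M = [[4, 3], [5, 3], [-3, -5]]

RM = P − B = [[16, 0], [6, 8], [17, 19]].
Left-multiplying both sides by R⁻¹ gives M = R⁻¹(P − B).
det R = 6, so R⁻¹ = [[1/6, 7/6, -1/3], [0, -2, 1], [1/3, 10/3, -5/3]].
M = R⁻¹(P − B) = [[4, 3], [5, 3], [-3, -5]].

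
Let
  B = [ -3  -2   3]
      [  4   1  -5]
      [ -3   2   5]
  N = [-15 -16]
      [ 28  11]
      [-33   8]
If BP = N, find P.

Left-multiplying both sides by B⁻¹ gives P = B⁻¹N.
det B = -2, so B⁻¹ = [[-15/2, -8, -7/2], [5/2, 3, 3/2], [-11/2, -6, -5/2]].
P = B⁻¹N = [[-15/2, -8, -7/2], [5/2, 3, 3/2], [-11/2, -6, -5/2]] · [[-15, -16], [28, 11], [-33, 8]] = [[4, 4], [-3, 5], [-3, 2]].

P = [[4, 4], [-3, 5], [-3, 2]]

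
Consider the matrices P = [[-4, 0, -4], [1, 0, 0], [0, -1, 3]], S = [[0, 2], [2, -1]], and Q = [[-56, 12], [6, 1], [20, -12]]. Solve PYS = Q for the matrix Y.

Y = [[2, 3], [1, 2], [0, 4]]

Isolating Y: multiply by P⁻¹ from the left and S⁻¹ from the right, so Y = P⁻¹QS⁻¹.
det P = 4, so P⁻¹ = [[0, 1, 0], [-3/4, -3, -1], [-1/4, -1, 0]].
det S = -4, so S⁻¹ = [[1/4, 1/2], [1/2, 0]].
P⁻¹Q = [[6, 1], [4, 0], [8, -4]].
Y = (P⁻¹Q)S⁻¹ = [[2, 3], [1, 2], [0, 4]].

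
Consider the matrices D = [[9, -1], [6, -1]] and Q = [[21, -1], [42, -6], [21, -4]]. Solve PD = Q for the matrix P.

D is on the right of P, so right-multiply by D⁻¹: P = QD⁻¹.
det D = -3; the adjugate gives D⁻¹ = [[1/3, -1/3], [2, -3]].
P = QD⁻¹ = [[21, -1], [42, -6], [21, -4]] · [[1/3, -1/3], [2, -3]] = [[5, -4], [2, 4], [-1, 5]].

P = [[5, -4], [2, 4], [-1, 5]]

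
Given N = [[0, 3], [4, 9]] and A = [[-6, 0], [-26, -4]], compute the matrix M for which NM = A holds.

N is on the left of M, so left-multiply by N⁻¹: M = N⁻¹A.
det N = -12, so N⁻¹ = [[-3/4, 1/4], [1/3, 0]].
M = N⁻¹A = [[-3/4, 1/4], [1/3, 0]] · [[-6, 0], [-26, -4]] = [[-2, -1], [-2, 0]].

M = [[-2, -1], [-2, 0]]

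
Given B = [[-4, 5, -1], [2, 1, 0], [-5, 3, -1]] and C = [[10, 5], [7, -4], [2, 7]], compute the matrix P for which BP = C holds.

P = [[2, -2], [3, 0], [-3, 3]]

Left-multiplying both sides by B⁻¹ gives P = B⁻¹C.
det B = 3; the adjugate gives B⁻¹ = [[-1/3, 2/3, 1/3], [2/3, -1/3, -2/3], [11/3, -13/3, -14/3]].
P = B⁻¹C = [[-1/3, 2/3, 1/3], [2/3, -1/3, -2/3], [11/3, -13/3, -14/3]] · [[10, 5], [7, -4], [2, 7]] = [[2, -2], [3, 0], [-3, 3]].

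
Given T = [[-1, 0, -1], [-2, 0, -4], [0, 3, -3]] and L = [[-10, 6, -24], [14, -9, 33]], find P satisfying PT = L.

P = [[2, 4, 2], [-4, -5, -3]]

Right-multiplying both sides by T⁻¹ gives P = LT⁻¹.
det T = -6; the adjugate gives T⁻¹ = [[-2, 1/2, 0], [1, -1/2, 1/3], [1, -1/2, 0]].
P = LT⁻¹ = [[-10, 6, -24], [14, -9, 33]] · [[-2, 1/2, 0], [1, -1/2, 1/3], [1, -1/2, 0]] = [[2, 4, 2], [-4, -5, -3]].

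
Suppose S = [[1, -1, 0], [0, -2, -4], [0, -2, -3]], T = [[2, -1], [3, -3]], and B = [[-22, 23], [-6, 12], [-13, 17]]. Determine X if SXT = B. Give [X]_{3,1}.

-2

X = S⁻¹BT⁻¹ (apply S⁻¹ on the left and T⁻¹ on the right).
S has determinant -2; S⁻¹ = [[1, 3/2, -2], [0, 3/2, -2], [0, -1, 1]].
T has determinant -3; T⁻¹ = [[1, -1/3], [1, -2/3]].
S⁻¹B = [[-5, 7], [17, -16], [-7, 5]].
X = (S⁻¹B)T⁻¹ = [[2, -3], [1, 5], [-2, -1]].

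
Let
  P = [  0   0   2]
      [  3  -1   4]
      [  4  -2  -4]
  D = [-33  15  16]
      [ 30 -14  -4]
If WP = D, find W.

W = [[2, -3, -6], [6, 2, 6]]

Since P sits to the right of W, W = DP⁻¹.
det P = -4, so P⁻¹ = [[-3, 1, -1/2], [-7, 2, -3/2], [1/2, 0, 0]].
W = DP⁻¹ = [[-33, 15, 16], [30, -14, -4]] · [[-3, 1, -1/2], [-7, 2, -3/2], [1/2, 0, 0]] = [[2, -3, -6], [6, 2, 6]].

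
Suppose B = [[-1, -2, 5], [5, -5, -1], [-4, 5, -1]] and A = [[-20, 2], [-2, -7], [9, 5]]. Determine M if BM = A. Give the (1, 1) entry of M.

1

Since B multiplies M on the left, M = B⁻¹A.
det B = -3, so B⁻¹ = [[-10/3, -23/3, -9], [-3, -7, -8], [-5/3, -13/3, -5]].
M = B⁻¹A = [[-10/3, -23/3, -9], [-3, -7, -8], [-5/3, -13/3, -5]] · [[-20, 2], [-2, -7], [9, 5]] = [[1, 2], [2, 3], [-3, 2]].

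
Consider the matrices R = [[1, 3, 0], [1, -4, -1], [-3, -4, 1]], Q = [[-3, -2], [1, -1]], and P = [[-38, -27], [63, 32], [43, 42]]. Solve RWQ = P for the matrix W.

W = [[-2, 1], [5, 0], [-3, -5]]

Isolating W: multiply by R⁻¹ from the left and Q⁻¹ from the right, so W = R⁻¹PQ⁻¹.
det R = -2; the adjugate gives R⁻¹ = [[4, 3/2, 3/2], [-1, -1/2, -1/2], [8, 5/2, 7/2]].
det Q = 5; the adjugate gives Q⁻¹ = [[-1/5, 2/5], [-1/5, -3/5]].
R⁻¹P = [[7, 3], [-15, -10], [4, 11]].
W = (R⁻¹P)Q⁻¹ = [[-2, 1], [5, 0], [-3, -5]].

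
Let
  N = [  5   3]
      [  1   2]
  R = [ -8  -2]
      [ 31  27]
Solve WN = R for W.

W = [[-2, 2], [5, 6]]

Right-multiplying both sides by N⁻¹ gives W = RN⁻¹.
det N = 7; the adjugate gives N⁻¹ = [[2/7, -3/7], [-1/7, 5/7]].
W = RN⁻¹ = [[-8, -2], [31, 27]] · [[2/7, -3/7], [-1/7, 5/7]] = [[-2, 2], [5, 6]].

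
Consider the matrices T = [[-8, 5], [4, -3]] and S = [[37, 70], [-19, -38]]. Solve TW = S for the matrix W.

Left-multiplying both sides by T⁻¹ gives W = T⁻¹S.
det T = 4; the adjugate gives T⁻¹ = [[-3/4, -5/4], [-1, -2]].
W = T⁻¹S = [[-3/4, -5/4], [-1, -2]] · [[37, 70], [-19, -38]] = [[-4, -5], [1, 6]].

W = [[-4, -5], [1, 6]]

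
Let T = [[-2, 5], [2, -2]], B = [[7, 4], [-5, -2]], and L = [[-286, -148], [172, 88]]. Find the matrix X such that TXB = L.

Isolating X: multiply by T⁻¹ from the left and B⁻¹ from the right, so X = T⁻¹LB⁻¹.
det T = -6, so T⁻¹ = [[1/3, 5/6], [1/3, 1/3]].
det B = 6, so B⁻¹ = [[-1/3, -2/3], [5/6, 7/6]].
T⁻¹L = [[48, 24], [-38, -20]].
X = (T⁻¹L)B⁻¹ = [[4, -4], [-4, 2]].

X = [[4, -4], [-4, 2]]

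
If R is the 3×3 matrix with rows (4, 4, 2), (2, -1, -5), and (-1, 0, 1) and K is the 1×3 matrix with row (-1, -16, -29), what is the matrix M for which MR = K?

M = [[-3, 4, -3]]

Right-multiplying both sides by R⁻¹ gives M = KR⁻¹.
det R = 6, so R⁻¹ = [[-1/6, -2/3, -3], [1/2, 1, 4], [-1/6, -2/3, -2]].
M = KR⁻¹ = [[-1, -16, -29]] · [[-1/6, -2/3, -3], [1/2, 1, 4], [-1/6, -2/3, -2]] = [[-3, 4, -3]].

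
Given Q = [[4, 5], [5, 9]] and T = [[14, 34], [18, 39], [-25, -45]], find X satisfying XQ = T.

Q is on the right of X, so right-multiply by Q⁻¹: X = TQ⁻¹.
det Q = 11; the adjugate gives Q⁻¹ = [[9/11, -5/11], [-5/11, 4/11]].
X = TQ⁻¹ = [[14, 34], [18, 39], [-25, -45]] · [[9/11, -5/11], [-5/11, 4/11]] = [[-4, 6], [-3, 6], [0, -5]].

X = [[-4, 6], [-3, 6], [0, -5]]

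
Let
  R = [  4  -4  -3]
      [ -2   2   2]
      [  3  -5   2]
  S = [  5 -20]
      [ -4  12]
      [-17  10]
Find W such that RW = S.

W = [[3, -6], [4, -4], [-3, 4]]

Left-multiplying both sides by R⁻¹ gives W = R⁻¹S.
det R = 4, so R⁻¹ = [[7/2, 23/4, -1/2], [5/2, 17/4, -1/2], [1, 2, 0]].
W = R⁻¹S = [[7/2, 23/4, -1/2], [5/2, 17/4, -1/2], [1, 2, 0]] · [[5, -20], [-4, 12], [-17, 10]] = [[3, -6], [4, -4], [-3, 4]].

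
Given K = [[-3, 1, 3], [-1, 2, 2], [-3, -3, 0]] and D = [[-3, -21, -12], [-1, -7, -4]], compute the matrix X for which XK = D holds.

X = [[0, -6, 3], [0, -2, 1]]

K is on the right of X, so right-multiply by K⁻¹: X = DK⁻¹.
det K = 3; the adjugate gives K⁻¹ = [[2, -3, -4/3], [-2, 3, 1], [3, -4, -5/3]].
X = DK⁻¹ = [[-3, -21, -12], [-1, -7, -4]] · [[2, -3, -4/3], [-2, 3, 1], [3, -4, -5/3]] = [[0, -6, 3], [0, -2, 1]].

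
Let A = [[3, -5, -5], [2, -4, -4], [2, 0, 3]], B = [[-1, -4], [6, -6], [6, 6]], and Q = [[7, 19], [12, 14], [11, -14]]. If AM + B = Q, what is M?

M = [[1, -4], [-2, -3], [1, -4]]

AM = Q − B = [[8, 23], [6, 20], [5, -20]].
Since A multiplies M on the left, M = A⁻¹(Q − B).
A has determinant -6; A⁻¹ = [[2, -5/2, 0], [7/3, -19/6, -1/3], [-4/3, 5/3, 1/3]].
M = A⁻¹(Q − B) = [[1, -4], [-2, -3], [1, -4]].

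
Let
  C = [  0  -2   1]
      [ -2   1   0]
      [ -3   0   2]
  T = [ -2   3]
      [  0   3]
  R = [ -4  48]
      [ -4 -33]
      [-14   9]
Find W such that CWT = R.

W = C⁻¹RT⁻¹ (apply C⁻¹ on the left and T⁻¹ on the right).
C has determinant -5; C⁻¹ = [[-2/5, -4/5, 1/5], [-4/5, -3/5, 2/5], [-3/5, -6/5, 4/5]].
det T = -6; the adjugate gives T⁻¹ = [[-1/2, 1/2], [0, 1/3]].
C⁻¹R = [[2, 9], [0, -15], [-4, 18]].
W = (C⁻¹R)T⁻¹ = [[-1, 4], [0, -5], [2, 4]].

W = [[-1, 4], [0, -5], [2, 4]]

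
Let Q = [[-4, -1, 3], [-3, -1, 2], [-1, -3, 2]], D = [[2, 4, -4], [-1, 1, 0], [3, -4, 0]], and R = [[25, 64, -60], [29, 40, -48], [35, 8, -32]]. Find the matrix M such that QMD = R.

M = [[-4, 0, -3], [-2, 4, -4], [-1, 4, -5]]

Left-multiply by Q⁻¹ and right-multiply by D⁻¹: M = Q⁻¹RD⁻¹.
Q has determinant 4; Q⁻¹ = [[1, -7/4, 1/4], [1, -5/4, -1/4], [2, -11/4, 1/4]].
det D = -4; the adjugate gives D⁻¹ = [[0, -4, -1], [0, -3, -1], [-1/4, -5, -3/2]].
Q⁻¹R = [[-17, -4, 16], [-20, 12, 8], [-21, 20, 4]].
M = (Q⁻¹R)D⁻¹ = [[-4, 0, -3], [-2, 4, -4], [-1, 4, -5]].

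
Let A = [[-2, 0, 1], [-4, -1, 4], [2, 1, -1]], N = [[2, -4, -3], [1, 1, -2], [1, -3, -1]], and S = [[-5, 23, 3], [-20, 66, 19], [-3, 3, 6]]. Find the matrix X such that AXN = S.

X = A⁻¹SN⁻¹ (apply A⁻¹ on the left and N⁻¹ on the right).
det A = 4; the adjugate gives A⁻¹ = [[-3/4, 1/4, 1/4], [1, 0, 1], [-1/2, 1/2, 1/2]].
det N = 2; the adjugate gives N⁻¹ = [[-7/2, 5/2, 11/2], [-1/2, 1/2, 1/2], [-2, 1, 3]].
A⁻¹S = [[-2, 0, 4], [-8, 26, 9], [-9, 23, 11]].
X = (A⁻¹S)N⁻¹ = [[-1, -1, 1], [-3, 2, -4], [-2, 0, -5]].

X = [[-1, -1, 1], [-3, 2, -4], [-2, 0, -5]]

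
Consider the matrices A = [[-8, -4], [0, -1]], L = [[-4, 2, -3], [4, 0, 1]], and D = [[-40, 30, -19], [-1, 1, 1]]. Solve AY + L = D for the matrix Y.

Y = [[2, -3, 2], [5, -1, 0]]

AY = D − L = [[-36, 28, -16], [-5, 1, 0]].
A is on the left of Y, so left-multiply by A⁻¹: Y = A⁻¹(D − L).
det A = 8; the adjugate gives A⁻¹ = [[-1/8, 1/2], [0, -1]].
Y = A⁻¹(D − L) = [[2, -3, 2], [5, -1, 0]].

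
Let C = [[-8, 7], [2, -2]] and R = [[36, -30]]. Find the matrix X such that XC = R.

X = [[-6, -6]]

Since C sits to the right of X, X = RC⁻¹.
C has determinant 2; C⁻¹ = [[-1, -7/2], [-1, -4]].
X = RC⁻¹ = [[36, -30]] · [[-1, -7/2], [-1, -4]] = [[-6, -6]].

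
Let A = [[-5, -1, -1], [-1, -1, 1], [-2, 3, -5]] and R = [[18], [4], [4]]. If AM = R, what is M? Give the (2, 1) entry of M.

-5

Since A multiplies M on the left, M = A⁻¹R.
det A = 2; the adjugate gives A⁻¹ = [[1, -4, -1], [-7/2, 23/2, 3], [-5/2, 17/2, 2]].
M = A⁻¹R = [[1, -4, -1], [-7/2, 23/2, 3], [-5/2, 17/2, 2]] · [[18], [4], [4]] = [[-2], [-5], [-3]].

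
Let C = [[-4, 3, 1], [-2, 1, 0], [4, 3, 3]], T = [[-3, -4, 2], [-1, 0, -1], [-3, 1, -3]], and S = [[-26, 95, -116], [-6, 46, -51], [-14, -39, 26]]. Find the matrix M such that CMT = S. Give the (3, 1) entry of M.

Isolating M: multiply by C⁻¹ from the left and T⁻¹ from the right, so M = C⁻¹ST⁻¹.
det C = -4; the adjugate gives C⁻¹ = [[-3/4, 3/2, 1/4], [-3/2, 4, 1/2], [5/2, -6, -1/2]].
det T = -5, so T⁻¹ = [[-1/5, 2, -4/5], [0, -3, 1], [1/5, -3, 4/5]].
C⁻¹S = [[7, -12, 17], [8, 22, -17], [-22, -19, 3]].
M = (C⁻¹S)T⁻¹ = [[2, -1, -4], [-5, 1, 2], [5, 4, 1]].

5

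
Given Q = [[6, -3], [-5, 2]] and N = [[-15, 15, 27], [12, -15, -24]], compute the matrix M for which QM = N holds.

Since Q multiplies M on the left, M = Q⁻¹N.
det Q = -3, so Q⁻¹ = [[-2/3, -1], [-5/3, -2]].
M = Q⁻¹N = [[-2/3, -1], [-5/3, -2]] · [[-15, 15, 27], [12, -15, -24]] = [[-2, 5, 6], [1, 5, 3]].

M = [[-2, 5, 6], [1, 5, 3]]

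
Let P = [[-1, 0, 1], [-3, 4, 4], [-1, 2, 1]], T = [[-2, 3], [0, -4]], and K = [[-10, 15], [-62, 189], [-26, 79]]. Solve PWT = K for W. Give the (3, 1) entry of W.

0

W = P⁻¹KT⁻¹ (apply P⁻¹ on the left and T⁻¹ on the right).
P has determinant 2; P⁻¹ = [[-2, 1, -2], [-1/2, 0, 1/2], [-1, 1, -2]].
T has determinant 8; T⁻¹ = [[-1/2, -3/8], [0, -1/4]].
P⁻¹K = [[10, 1], [-8, 32], [0, 16]].
W = (P⁻¹K)T⁻¹ = [[-5, -4], [4, -5], [0, -4]].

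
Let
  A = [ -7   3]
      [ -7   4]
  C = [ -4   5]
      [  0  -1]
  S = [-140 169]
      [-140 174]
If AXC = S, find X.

X = A⁻¹SC⁻¹ (apply A⁻¹ on the left and C⁻¹ on the right).
A has determinant -7; A⁻¹ = [[-4/7, 3/7], [-1, 1]].
C has determinant 4; C⁻¹ = [[-1/4, -5/4], [0, -1]].
A⁻¹S = [[20, -22], [0, 5]].
X = (A⁻¹S)C⁻¹ = [[-5, -3], [0, -5]].

X = [[-5, -3], [0, -5]]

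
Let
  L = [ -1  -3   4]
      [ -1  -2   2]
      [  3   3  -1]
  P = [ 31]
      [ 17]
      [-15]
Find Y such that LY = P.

Y = [[-1], [-2], [6]]

L is on the left of Y, so left-multiply by L⁻¹: Y = L⁻¹P.
det L = 1, so L⁻¹ = [[-4, 9, 2], [5, -11, -2], [3, -6, -1]].
Y = L⁻¹P = [[-4, 9, 2], [5, -11, -2], [3, -6, -1]] · [[31], [17], [-15]] = [[-1], [-2], [6]].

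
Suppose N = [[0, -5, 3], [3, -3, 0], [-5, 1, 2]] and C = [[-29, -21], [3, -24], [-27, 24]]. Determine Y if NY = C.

Since N multiplies Y on the left, Y = N⁻¹C.
det N = -6, so N⁻¹ = [[1, -13/6, -3/2], [1, -5/2, -3/2], [2, -25/6, -5/2]].
Y = N⁻¹C = [[1, -13/6, -3/2], [1, -5/2, -3/2], [2, -25/6, -5/2]] · [[-29, -21], [3, -24], [-27, 24]] = [[5, -5], [4, 3], [-3, -2]].

Y = [[5, -5], [4, 3], [-3, -2]]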